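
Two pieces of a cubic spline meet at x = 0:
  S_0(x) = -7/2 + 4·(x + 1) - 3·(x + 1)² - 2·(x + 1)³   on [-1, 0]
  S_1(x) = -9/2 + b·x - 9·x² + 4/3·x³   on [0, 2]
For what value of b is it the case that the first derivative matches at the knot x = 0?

S_0'(x) = 4 - 6·(x + 1) - 6·(x + 1)², so S_0'(0) = -8. On the right, S_1'(0) = b, so b = -8.

-8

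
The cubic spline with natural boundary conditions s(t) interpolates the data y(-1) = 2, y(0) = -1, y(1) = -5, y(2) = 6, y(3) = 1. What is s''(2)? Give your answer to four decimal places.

Let σ_i = s''(x_i). Step sizes h_i = 1, 1, 1, 1; slopes of the chords Δ_i = (y_(i+1) - y_i)/h_i = -3, -4, 11, -5.
  1·σ_0 + 4·σ_1 + 1·σ_2 = 6(Δ_1 - Δ_0) = -6
  1·σ_1 + 4·σ_2 + 1·σ_3 = 6(Δ_2 - Δ_1) = 90
  1·σ_2 + 4·σ_3 + 1·σ_4 = 6(Δ_3 - Δ_2) = -96
Natural end conditions: σ_0 = σ_4 = 0.
Forward elimination and back-substitution give σ_0 = 0, σ_1 = -39/4, σ_2 = 33, σ_3 = -129/4, σ_4 = 0.

-32.2500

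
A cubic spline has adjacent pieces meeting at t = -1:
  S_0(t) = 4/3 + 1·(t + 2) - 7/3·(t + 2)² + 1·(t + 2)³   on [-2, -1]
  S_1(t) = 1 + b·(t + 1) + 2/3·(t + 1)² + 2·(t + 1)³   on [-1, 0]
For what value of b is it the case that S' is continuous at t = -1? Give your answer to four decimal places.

S_0'(t) = 1 - 14/3·(t + 2) + 3·(t + 2)², so S_0'(-1) = -2/3. On the right, S_1'(-1) = b, so b = -2/3.

-0.6667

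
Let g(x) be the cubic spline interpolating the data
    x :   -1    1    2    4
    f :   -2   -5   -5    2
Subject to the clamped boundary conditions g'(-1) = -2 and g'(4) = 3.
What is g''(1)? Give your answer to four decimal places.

0.6250

With M_i denoting the second derivative at x_i, h_i = 2, 1, 2, and Δ_i = (y_(i+1) − y_i)/h_i = -3/2, 0, 7/2:
  2·M_0 + 6·M_1 + 1·M_2 = 6(Δ_1 - Δ_0) = 9
  1·M_1 + 6·M_2 + 2·M_3 = 6(Δ_2 - Δ_1) = 21
Clamped end conditions give two more equations: 2h_0·M_0 + h_0·M_1 = 6(Δ_0 - g'(-1)) = 3 and h_2·M_2 + 2h_2·M_3 = 6(g'(4) - Δ_2) = -3.
Forward elimination and back-substitution give M_0 = 7/16, M_1 = 5/8, M_2 = 35/8, M_3 = -47/16.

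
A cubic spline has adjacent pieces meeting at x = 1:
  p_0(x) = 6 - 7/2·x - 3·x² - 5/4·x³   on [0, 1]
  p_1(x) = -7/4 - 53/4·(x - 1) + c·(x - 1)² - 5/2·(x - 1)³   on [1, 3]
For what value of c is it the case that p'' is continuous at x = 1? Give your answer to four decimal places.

p_0''(x) = -6 - 15/2·x, so p_0''(1) = -27/2. On the right, p_1''(1) = 2c, so c = -27/4.

-6.7500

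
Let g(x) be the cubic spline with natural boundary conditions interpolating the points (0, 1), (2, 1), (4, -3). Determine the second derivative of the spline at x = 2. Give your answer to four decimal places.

With m_i denoting the second derivative at x_i, h_i = 2, 2, and Δ_i = (y_(i+1) − y_i)/h_i = 0, -2:
  2·m_0 + 8·m_1 + 2·m_2 = 6(Δ_1 - Δ_0) = -12
Natural end conditions: m_0 = m_2 = 0.
Forward elimination and back-substitution give m_0 = 0, m_1 = -3/2, m_2 = 0.

-1.5000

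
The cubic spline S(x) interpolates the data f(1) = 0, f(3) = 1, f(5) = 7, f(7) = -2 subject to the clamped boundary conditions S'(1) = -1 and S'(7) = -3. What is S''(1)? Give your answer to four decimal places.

0.3333

Write M_i for S''(x_i). With h_i = 2, 2, 2 and divided differences Δ_i = 1/2, 3, -9/2, the continuity of S' gives the tridiagonal system
  2·M_0 + 8·M_1 + 2·M_2 = 6(Δ_1 - Δ_0) = 15
  2·M_1 + 8·M_2 + 2·M_3 = 6(Δ_2 - Δ_1) = -45
Clamped end conditions give two more equations: 2h_0·M_0 + h_0·M_1 = 6(Δ_0 - S'(1)) = 9 and h_2·M_2 + 2h_2·M_3 = 6(S'(7) - Δ_2) = 9.
Solving: M_0 = 1/3, M_1 = 23/6, M_2 = -49/6, M_3 = 19/3.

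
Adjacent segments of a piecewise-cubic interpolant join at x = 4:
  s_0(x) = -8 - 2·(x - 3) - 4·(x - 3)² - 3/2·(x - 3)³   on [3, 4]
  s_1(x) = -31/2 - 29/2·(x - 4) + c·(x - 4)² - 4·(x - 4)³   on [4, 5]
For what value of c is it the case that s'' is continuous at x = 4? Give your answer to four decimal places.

s_0''(x) = -8 - 9·(x - 3), so s_0''(4) = -17. On the right, s_1''(4) = 2c, so c = -17/2.

-8.5000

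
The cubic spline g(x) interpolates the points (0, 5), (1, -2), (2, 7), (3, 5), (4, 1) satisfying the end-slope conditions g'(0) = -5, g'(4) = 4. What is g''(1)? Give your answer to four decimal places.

36.2143

With σ_i denoting the second derivative at x_i, h_i = 1, 1, 1, 1, and Δ_i = (y_(i+1) − y_i)/h_i = -7, 9, -2, -4:
  1·σ_0 + 4·σ_1 + 1·σ_2 = 6(Δ_1 - Δ_0) = 96
  1·σ_1 + 4·σ_2 + 1·σ_3 = 6(Δ_2 - Δ_1) = -66
  1·σ_2 + 4·σ_3 + 1·σ_4 = 6(Δ_3 - Δ_2) = -12
Clamped end conditions give two more equations: 2h_0·σ_0 + h_0·σ_1 = 6(Δ_0 - g'(0)) = -12 and h_3·σ_3 + 2h_3·σ_4 = 6(g'(4) - Δ_3) = 48.
Forward elimination and back-substitution give σ_0 = -675/28, σ_1 = 507/14, σ_2 = -99/4, σ_3 = -45/14, σ_4 = 717/28.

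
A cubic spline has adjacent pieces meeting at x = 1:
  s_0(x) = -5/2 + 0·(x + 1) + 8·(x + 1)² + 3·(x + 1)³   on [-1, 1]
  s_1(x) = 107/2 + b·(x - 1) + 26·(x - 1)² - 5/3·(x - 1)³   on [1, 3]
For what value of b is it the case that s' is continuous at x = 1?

s_0'(x) = 0 + 16·(x + 1) + 9·(x + 1)², so s_0'(1) = 68. On the right, s_1'(1) = b, so b = 68.

68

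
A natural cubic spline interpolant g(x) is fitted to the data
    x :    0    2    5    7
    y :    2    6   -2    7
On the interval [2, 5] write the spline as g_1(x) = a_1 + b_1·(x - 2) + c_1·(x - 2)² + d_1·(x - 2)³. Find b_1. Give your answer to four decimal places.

-0.9963

Let σ_i = g''(x_i). Step sizes h_i = 2, 3, 2; slopes of the chords Δ_i = (y_(i+1) - y_i)/h_i = 2, -8/3, 9/2.
  2·σ_0 + 10·σ_1 + 3·σ_2 = 6(Δ_1 - Δ_0) = -28
  3·σ_1 + 10·σ_2 + 2·σ_3 = 6(Δ_2 - Δ_1) = 43
Natural end conditions: σ_0 = σ_3 = 0.
Hence σ_0 = 0, σ_1 = -409/91, σ_2 = 514/91, σ_3 = 0.
On [2, 5], with g_1(x) = a_1 + b_1·(x - 2) + c_1·(x - 2)² + d_1·(x - 2)³: c_1 = σ_1/2 = -409/182, d_1 = (σ_2 - σ_1)/(6h_1) = 71/126, b_1 = Δ_1 - h_1(2σ_1 + σ_2)/6 = -272/273.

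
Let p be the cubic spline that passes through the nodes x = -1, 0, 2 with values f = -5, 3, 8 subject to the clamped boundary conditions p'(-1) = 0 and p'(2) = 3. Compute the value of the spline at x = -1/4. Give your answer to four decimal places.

With σ_i denoting the second derivative at x_i, h_i = 1, 2, and Δ_i = (y_(i+1) − y_i)/h_i = 8, 5/2:
  1·σ_0 + 6·σ_1 + 2·σ_2 = 6(Δ_1 - Δ_0) = -33
Clamped end conditions give two more equations: 2h_0·σ_0 + h_0·σ_1 = 6(Δ_0 - p'(-1)) = 48 and h_1·σ_1 + 2h_1·σ_2 = 6(p'(2) - Δ_1) = 3.
Hence σ_0 = 61/2, σ_1 = -13, σ_2 = 29/4.
On [-1, 0], p(x) = -5 + 0·(x + 1) + 61/4·(x + 1)² - 29/4·(x + 1)³.
With (x + 1) = 3/4: p(-1/4) = 133/256.

0.5195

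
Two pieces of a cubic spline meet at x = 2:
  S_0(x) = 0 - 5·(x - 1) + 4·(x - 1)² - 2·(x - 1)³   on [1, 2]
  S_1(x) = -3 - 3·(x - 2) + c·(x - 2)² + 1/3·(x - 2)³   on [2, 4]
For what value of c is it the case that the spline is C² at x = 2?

-2

S_0''(x) = 8 - 12·(x - 1), so S_0''(2) = -4. On the right, S_1''(2) = 2c, so c = -2.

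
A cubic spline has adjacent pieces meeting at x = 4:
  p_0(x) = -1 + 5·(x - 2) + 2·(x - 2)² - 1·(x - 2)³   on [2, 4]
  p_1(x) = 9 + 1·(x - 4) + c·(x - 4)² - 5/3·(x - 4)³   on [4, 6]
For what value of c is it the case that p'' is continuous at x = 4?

p_0''(x) = 4 - 6·(x - 2), so p_0''(4) = -8. On the right, p_1''(4) = 2c, so c = -4.

-4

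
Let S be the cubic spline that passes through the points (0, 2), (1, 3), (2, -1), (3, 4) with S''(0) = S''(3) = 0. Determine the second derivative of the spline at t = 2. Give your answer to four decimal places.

Write M_i for S''(x_i). With h_i = 1, 1, 1 and divided differences Δ_i = 1, -4, 5, the continuity of S' gives the tridiagonal system
  1·M_0 + 4·M_1 + 1·M_2 = 6(Δ_1 - Δ_0) = -30
  1·M_1 + 4·M_2 + 1·M_3 = 6(Δ_2 - Δ_1) = 54
Natural end conditions: M_0 = M_3 = 0.
Solving: M_0 = 0, M_1 = -58/5, M_2 = 82/5, M_3 = 0.

16.4000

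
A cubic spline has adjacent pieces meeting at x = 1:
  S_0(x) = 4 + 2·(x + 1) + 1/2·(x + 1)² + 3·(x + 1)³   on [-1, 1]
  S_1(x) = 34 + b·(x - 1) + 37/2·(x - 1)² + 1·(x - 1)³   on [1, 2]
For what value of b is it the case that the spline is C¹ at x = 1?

40

S_0'(x) = 2 + 1·(x + 1) + 9·(x + 1)², so S_0'(1) = 40. On the right, S_1'(1) = b, so b = 40.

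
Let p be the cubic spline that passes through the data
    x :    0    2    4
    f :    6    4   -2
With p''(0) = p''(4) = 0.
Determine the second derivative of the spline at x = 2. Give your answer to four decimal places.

-1.5000

Write σ_i for p''(x_i). With h_i = 2, 2 and divided differences Δ_i = -1, -3, the continuity of p' gives the tridiagonal system
  2·σ_0 + 8·σ_1 + 2·σ_2 = 6(Δ_1 - Δ_0) = -12
Natural end conditions: σ_0 = σ_2 = 0.
Hence σ_0 = 0, σ_1 = -3/2, σ_2 = 0.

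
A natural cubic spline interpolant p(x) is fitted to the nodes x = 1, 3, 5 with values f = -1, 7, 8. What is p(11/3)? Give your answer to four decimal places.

Write M_i for p''(x_i). With h_i = 2, 2 and divided differences Δ_i = 4, 1/2, the continuity of p' gives the tridiagonal system
  2·M_0 + 8·M_1 + 2·M_2 = 6(Δ_1 - Δ_0) = -21
Natural end conditions: M_0 = M_2 = 0.
Hence M_0 = 0, M_1 = -21/8, M_2 = 0.
On [3, 5], p(x) = 7 + 9/4·(x - 3) - 21/16·(x - 3)² + 7/32·(x - 3)³.
With (x - 3) = 2/3: p(11/3) = 431/54.

7.9815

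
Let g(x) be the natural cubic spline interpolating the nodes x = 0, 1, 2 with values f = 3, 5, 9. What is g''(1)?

3

With m_i denoting the second derivative at x_i, h_i = 1, 1, and Δ_i = (y_(i+1) − y_i)/h_i = 2, 4:
  1·m_0 + 4·m_1 + 1·m_2 = 6(Δ_1 - Δ_0) = 12
Natural end conditions: m_0 = m_2 = 0.
Forward elimination and back-substitution give m_0 = 0, m_1 = 3, m_2 = 0.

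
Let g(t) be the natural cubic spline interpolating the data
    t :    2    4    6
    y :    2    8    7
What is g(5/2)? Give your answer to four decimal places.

With m_i denoting the second derivative at x_i, h_i = 2, 2, and Δ_i = (y_(i+1) − y_i)/h_i = 3, -1/2:
  2·m_0 + 8·m_1 + 2·m_2 = 6(Δ_1 - Δ_0) = -21
Natural end conditions: m_0 = m_2 = 0.
Forward elimination and back-substitution give m_0 = 0, m_1 = -21/8, m_2 = 0.
On [2, 4], g(t) = 2 + 31/8·(t - 2) + 0·(t - 2)² - 7/32·(t - 2)³.
With (t - 2) = 1/2: g(5/2) = 1001/256.

3.9102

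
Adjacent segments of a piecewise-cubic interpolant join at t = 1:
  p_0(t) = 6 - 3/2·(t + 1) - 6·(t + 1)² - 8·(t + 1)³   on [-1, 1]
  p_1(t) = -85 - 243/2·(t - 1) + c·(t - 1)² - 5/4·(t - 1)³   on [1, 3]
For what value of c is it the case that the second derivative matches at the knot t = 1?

-54

p_0''(t) = -12 - 48·(t + 1), so p_0''(1) = -108. On the right, p_1''(1) = 2c, so c = -54.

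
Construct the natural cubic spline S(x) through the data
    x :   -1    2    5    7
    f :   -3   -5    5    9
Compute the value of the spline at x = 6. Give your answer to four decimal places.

7.3784

Put m_i = S'' at the i-th knot. Here h = (3, 3, 2) and Δ = (-2/3, 10/3, 2), so the interior equations h_(i-1)·m_(i-1) + 2(h_(i-1)+h_i)·m_i + h_i·m_(i+1) = 6(Δ_i − Δ_(i-1)) read
  3·m_0 + 12·m_1 + 3·m_2 = 6(Δ_1 - Δ_0) = 24
  3·m_1 + 10·m_2 + 2·m_3 = 6(Δ_2 - Δ_1) = -8
Natural end conditions: m_0 = m_3 = 0.
Solving the tridiagonal system: m_0 = 0, m_1 = 88/37, m_2 = -56/37, m_3 = 0.
On [5, 7], S(x) = 5 + 334/111·(x - 5) - 28/37·(x - 5)² + 14/111·(x - 5)³.
With (x - 5) = 1: S(6) = 273/37.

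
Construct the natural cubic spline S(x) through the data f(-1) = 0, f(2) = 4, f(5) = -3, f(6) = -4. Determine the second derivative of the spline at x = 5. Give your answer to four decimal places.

Let σ_i = S''(x_i). Step sizes h_i = 3, 3, 1; slopes of the chords Δ_i = (y_(i+1) - y_i)/h_i = 4/3, -7/3, -1.
  3·σ_0 + 12·σ_1 + 3·σ_2 = 6(Δ_1 - Δ_0) = -22
  3·σ_1 + 8·σ_2 + 1·σ_3 = 6(Δ_2 - Δ_1) = 8
Natural end conditions: σ_0 = σ_3 = 0.
Forward elimination and back-substitution give σ_0 = 0, σ_1 = -200/87, σ_2 = 54/29, σ_3 = 0.

1.8621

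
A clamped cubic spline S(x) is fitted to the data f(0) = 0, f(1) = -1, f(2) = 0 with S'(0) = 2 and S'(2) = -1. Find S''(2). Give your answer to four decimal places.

-10.5000

With M_i denoting the second derivative at x_i, h_i = 1, 1, and Δ_i = (y_(i+1) − y_i)/h_i = -1, 1:
  1·M_0 + 4·M_1 + 1·M_2 = 6(Δ_1 - Δ_0) = 12
Clamped end conditions give two more equations: 2h_0·M_0 + h_0·M_1 = 6(Δ_0 - S'(0)) = -18 and h_1·M_1 + 2h_1·M_2 = 6(S'(2) - Δ_1) = -12.
Hence M_0 = -27/2, M_1 = 9, M_2 = -21/2.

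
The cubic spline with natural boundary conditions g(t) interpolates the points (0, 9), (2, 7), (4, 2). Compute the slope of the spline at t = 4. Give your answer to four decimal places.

-2.8750

Write m_i for g''(x_i). With h_i = 2, 2 and divided differences Δ_i = -1, -5/2, the continuity of g' gives the tridiagonal system
  2·m_0 + 8·m_1 + 2·m_2 = 6(Δ_1 - Δ_0) = -9
Natural end conditions: m_0 = m_2 = 0.
Hence m_0 = 0, m_1 = -9/8, m_2 = 0.
On [2, 4], g'(t) = b_1 + 2c_1·(t - 2) + 3d_1·(t - 2)² with b_1 = Δ_1 - h_1(2m_1 + m_2)/6 = -7/4, c_1 = m_1/2 = -9/16, d_1 = (m_2 - m_1)/(6h_1) = 3/32. So g'(4) = -23/8.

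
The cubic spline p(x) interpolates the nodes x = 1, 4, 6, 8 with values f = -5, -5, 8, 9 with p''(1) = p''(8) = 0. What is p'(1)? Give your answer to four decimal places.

Write M_i for p''(x_i). With h_i = 3, 2, 2 and divided differences Δ_i = 0, 13/2, 1/2, the continuity of p' gives the tridiagonal system
  3·M_0 + 10·M_1 + 2·M_2 = 6(Δ_1 - Δ_0) = 39
  2·M_1 + 8·M_2 + 2·M_3 = 6(Δ_2 - Δ_1) = -36
Natural end conditions: M_0 = M_3 = 0.
Solving the tridiagonal system: M_0 = 0, M_1 = 96/19, M_2 = -219/38, M_3 = 0.
On [1, 4], p'(x) = b_0 + 2c_0·(x - 1) + 3d_0·(x - 1)² with b_0 = Δ_0 - h_0(2M_0 + M_1)/6 = -48/19, c_0 = M_0/2 = 0, d_0 = (M_1 - M_0)/(6h_0) = 16/57. So p'(1) = -48/19.

-2.5263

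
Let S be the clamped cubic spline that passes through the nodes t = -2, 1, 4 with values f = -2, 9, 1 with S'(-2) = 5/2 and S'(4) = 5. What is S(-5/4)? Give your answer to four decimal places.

0.9316

Write M_i for S''(x_i). With h_i = 3, 3 and divided differences Δ_i = 11/3, -8/3, the continuity of S' gives the tridiagonal system
  3·M_0 + 12·M_1 + 3·M_2 = 6(Δ_1 - Δ_0) = -38
Clamped end conditions give two more equations: 2h_0·M_0 + h_0·M_1 = 6(Δ_0 - S'(-2)) = 7 and h_1·M_1 + 2h_1·M_2 = 6(S'(4) - Δ_1) = 46.
Solving the tridiagonal system: M_0 = 19/4, M_1 = -43/6, M_2 = 45/4.
On [-2, 1], S(t) = -2 + 5/2·(t + 2) + 19/8·(t + 2)² - 143/216·(t + 2)³.
With (t + 2) = 3/4: S(-5/4) = 477/512.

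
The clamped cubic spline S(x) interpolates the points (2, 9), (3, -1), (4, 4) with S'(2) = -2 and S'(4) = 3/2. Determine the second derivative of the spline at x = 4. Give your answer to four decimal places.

Let m_i = S''(x_i). Step sizes h_i = 1, 1; slopes of the chords Δ_i = (y_(i+1) - y_i)/h_i = -10, 5.
  1·m_0 + 4·m_1 + 1·m_2 = 6(Δ_1 - Δ_0) = 90
Clamped end conditions give two more equations: 2h_0·m_0 + h_0·m_1 = 6(Δ_0 - S'(2)) = -48 and h_1·m_1 + 2h_1·m_2 = 6(S'(4) - Δ_1) = -21.
Hence m_0 = -179/4, m_1 = 83/2, m_2 = -125/4.

-31.2500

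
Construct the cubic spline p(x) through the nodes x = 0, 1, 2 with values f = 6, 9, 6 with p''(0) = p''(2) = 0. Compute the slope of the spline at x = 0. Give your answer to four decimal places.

4.5000

Write M_i for p''(x_i). With h_i = 1, 1 and divided differences Δ_i = 3, -3, the continuity of p' gives the tridiagonal system
  1·M_0 + 4·M_1 + 1·M_2 = 6(Δ_1 - Δ_0) = -36
Natural end conditions: M_0 = M_2 = 0.
Solving the tridiagonal system: M_0 = 0, M_1 = -9, M_2 = 0.
On [0, 1], p'(x) = b_0 + 2c_0·x + 3d_0·x² with b_0 = Δ_0 - h_0(2M_0 + M_1)/6 = 9/2, c_0 = M_0/2 = 0, d_0 = (M_1 - M_0)/(6h_0) = -3/2. So p'(0) = 9/2.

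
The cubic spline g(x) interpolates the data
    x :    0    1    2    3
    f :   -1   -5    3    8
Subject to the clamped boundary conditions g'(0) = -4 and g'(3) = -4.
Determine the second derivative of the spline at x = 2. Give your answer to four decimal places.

Let σ_i = g''(x_i). Step sizes h_i = 1, 1, 1; slopes of the chords Δ_i = (y_(i+1) - y_i)/h_i = -4, 8, 5.
  1·σ_0 + 4·σ_1 + 1·σ_2 = 6(Δ_1 - Δ_0) = 72
  1·σ_1 + 4·σ_2 + 1·σ_3 = 6(Δ_2 - Δ_1) = -18
Clamped end conditions give two more equations: 2h_0·σ_0 + h_0·σ_1 = 6(Δ_0 - g'(0)) = 0 and h_2·σ_2 + 2h_2·σ_3 = 6(g'(3) - Δ_2) = -54.
Forward elimination and back-substitution give σ_0 = -54/5, σ_1 = 108/5, σ_2 = -18/5, σ_3 = -126/5.

-3.6000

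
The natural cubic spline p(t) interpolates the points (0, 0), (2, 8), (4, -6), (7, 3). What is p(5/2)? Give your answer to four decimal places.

Put m_i = p'' at the i-th knot. Here h = (2, 2, 3) and Δ = (4, -7, 3), so the interior equations h_(i-1)·m_(i-1) + 2(h_(i-1)+h_i)·m_i + h_i·m_(i+1) = 6(Δ_i − Δ_(i-1)) read
  2·m_0 + 8·m_1 + 2·m_2 = 6(Δ_1 - Δ_0) = -66
  2·m_1 + 10·m_2 + 3·m_3 = 6(Δ_2 - Δ_1) = 60
Natural end conditions: m_0 = m_3 = 0.
Solving: m_0 = 0, m_1 = -195/19, m_2 = 153/19, m_3 = 0.
On [2, 4], p(t) = 8 - 54/19·(t - 2) - 195/38·(t - 2)² + 29/19·(t - 2)³.
With (t - 2) = 1/2: p(5/2) = 417/76.

5.4868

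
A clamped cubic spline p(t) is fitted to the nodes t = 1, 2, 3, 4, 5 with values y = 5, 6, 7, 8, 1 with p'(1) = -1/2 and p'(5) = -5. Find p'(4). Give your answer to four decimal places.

-3.7946

With σ_i denoting the second derivative at x_i, h_i = 1, 1, 1, 1, and Δ_i = (y_(i+1) − y_i)/h_i = 1, 1, 1, -7:
  1·σ_0 + 4·σ_1 + 1·σ_2 = 6(Δ_1 - Δ_0) = 0
  1·σ_1 + 4·σ_2 + 1·σ_3 = 6(Δ_2 - Δ_1) = 0
  1·σ_2 + 4·σ_3 + 1·σ_4 = 6(Δ_3 - Δ_2) = -48
Clamped end conditions give two more equations: 2h_0·σ_0 + h_0·σ_1 = 6(Δ_0 - p'(1)) = 9 and h_3·σ_3 + 2h_3·σ_4 = 6(p'(5) - Δ_3) = 12.
Solving the tridiagonal system: σ_0 = 327/56, σ_1 = -75/28, σ_2 = 39/8, σ_3 = -471/28, σ_4 = 807/56.
On [4, 5], p'(t) = b_3 + 2c_3·(t - 4) + 3d_3·(t - 4)² with b_3 = Δ_3 - h_3(2σ_3 + σ_4)/6 = -425/112, c_3 = σ_3/2 = -471/56, d_3 = (σ_4 - σ_3)/(6h_3) = 583/112. So p'(4) = -425/112.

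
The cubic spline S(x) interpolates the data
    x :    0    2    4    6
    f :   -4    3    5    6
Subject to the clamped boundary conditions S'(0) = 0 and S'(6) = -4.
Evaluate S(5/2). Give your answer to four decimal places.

4.0375

With M_i denoting the second derivative at x_i, h_i = 2, 2, 2, and Δ_i = (y_(i+1) − y_i)/h_i = 7/2, 1, 1/2:
  2·M_0 + 8·M_1 + 2·M_2 = 6(Δ_1 - Δ_0) = -15
  2·M_1 + 8·M_2 + 2·M_3 = 6(Δ_2 - Δ_1) = -3
Clamped end conditions give two more equations: 2h_0·M_0 + h_0·M_1 = 6(Δ_0 - S'(0)) = 21 and h_2·M_2 + 2h_2·M_3 = 6(S'(6) - Δ_2) = -27.
Forward elimination and back-substitution give M_0 = 112/15, M_1 = -133/30, M_2 = 83/30, M_3 = -122/15.
On [2, 4], S(x) = 3 + 91/30·(x - 2) - 133/60·(x - 2)² + 3/5·(x - 2)³.
With (x - 2) = 1/2: S(5/2) = 323/80.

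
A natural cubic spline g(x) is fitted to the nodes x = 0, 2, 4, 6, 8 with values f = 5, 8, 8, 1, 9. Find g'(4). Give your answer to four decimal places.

Write M_i for g''(x_i). With h_i = 2, 2, 2, 2 and divided differences Δ_i = 3/2, 0, -7/2, 4, the continuity of g' gives the tridiagonal system
  2·M_0 + 8·M_1 + 2·M_2 = 6(Δ_1 - Δ_0) = -9
  2·M_1 + 8·M_2 + 2·M_3 = 6(Δ_2 - Δ_1) = -21
  2·M_2 + 8·M_3 + 2·M_4 = 6(Δ_3 - Δ_2) = 45
Natural end conditions: M_0 = M_4 = 0.
Forward elimination and back-substitution give M_0 = 0, M_1 = -3/56, M_2 = -30/7, M_3 = 375/56, M_4 = 0.
On [4, 6], g'(x) = b_2 + 2c_2·(x - 4) + 3d_2·(x - 4)² with b_2 = Δ_2 - h_2(2M_2 + M_3)/6 = -23/8, c_2 = M_2/2 = -15/7, d_2 = (M_3 - M_2)/(6h_2) = 205/224. So g'(4) = -23/8.

-2.8750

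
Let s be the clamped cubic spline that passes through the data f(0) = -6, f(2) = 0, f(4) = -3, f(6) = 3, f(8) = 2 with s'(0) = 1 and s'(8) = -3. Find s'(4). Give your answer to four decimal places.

0.2857

Put σ_i = s'' at the i-th knot. Here h = (2, 2, 2, 2) and Δ = (3, -3/2, 3, -1/2), so the interior equations h_(i-1)·σ_(i-1) + 2(h_(i-1)+h_i)·σ_i + h_i·σ_(i+1) = 6(Δ_i − Δ_(i-1)) read
  2·σ_0 + 8·σ_1 + 2·σ_2 = 6(Δ_1 - Δ_0) = -27
  2·σ_1 + 8·σ_2 + 2·σ_3 = 6(Δ_2 - Δ_1) = 27
  2·σ_2 + 8·σ_3 + 2·σ_4 = 6(Δ_3 - Δ_2) = -21
Clamped end conditions give two more equations: 2h_0·σ_0 + h_0·σ_1 = 6(Δ_0 - s'(0)) = 12 and h_3·σ_3 + 2h_3·σ_4 = 6(s'(8) - Δ_3) = -15.
Hence σ_0 = 347/56, σ_1 = -179/28, σ_2 = 47/8, σ_3 = -101/28, σ_4 = -109/56.
On [4, 6], s'(t) = b_2 + 2c_2·(t - 4) + 3d_2·(t - 4)² with b_2 = Δ_2 - h_2(2σ_2 + σ_3)/6 = 2/7, c_2 = σ_2/2 = 47/16, d_2 = (σ_3 - σ_2)/(6h_2) = -177/224. So s'(4) = 2/7.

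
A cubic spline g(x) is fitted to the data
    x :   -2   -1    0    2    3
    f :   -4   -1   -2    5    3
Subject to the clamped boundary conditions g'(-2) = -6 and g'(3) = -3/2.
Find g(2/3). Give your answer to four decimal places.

-0.3275

Let m_i = g''(x_i). Step sizes h_i = 1, 1, 2, 1; slopes of the chords Δ_i = (y_(i+1) - y_i)/h_i = 3, -1, 7/2, -2.
  1·m_0 + 4·m_1 + 1·m_2 = 6(Δ_1 - Δ_0) = -24
  1·m_1 + 6·m_2 + 2·m_3 = 6(Δ_2 - Δ_1) = 27
  2·m_2 + 6·m_3 + 1·m_4 = 6(Δ_3 - Δ_2) = -33
Clamped end conditions give two more equations: 2h_0·m_0 + h_0·m_1 = 6(Δ_0 - g'(-2)) = 54 and h_3·m_3 + 2h_3·m_4 = 6(g'(3) - Δ_3) = 3.
Solving: m_0 = 4587/128, m_1 = -1131/64, m_2 = 1389/128, m_3 = -327/32, m_4 = 423/64.
On [0, 2], g(x) = -2 - 21/64·x + 1389/256·x² - 899/512·x³.
With x = 2/3: g(2/3) = -283/864.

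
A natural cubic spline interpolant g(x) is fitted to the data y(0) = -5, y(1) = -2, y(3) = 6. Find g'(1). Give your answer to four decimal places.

3.3333

With M_i denoting the second derivative at x_i, h_i = 1, 2, and Δ_i = (y_(i+1) − y_i)/h_i = 3, 4:
  1·M_0 + 6·M_1 + 2·M_2 = 6(Δ_1 - Δ_0) = 6
Natural end conditions: M_0 = M_2 = 0.
Hence M_0 = 0, M_1 = 1, M_2 = 0.
On [1, 3], g'(x) = b_1 + 2c_1·(x - 1) + 3d_1·(x - 1)² with b_1 = Δ_1 - h_1(2M_1 + M_2)/6 = 10/3, c_1 = M_1/2 = 1/2, d_1 = (M_2 - M_1)/(6h_1) = -1/12. So g'(1) = 10/3.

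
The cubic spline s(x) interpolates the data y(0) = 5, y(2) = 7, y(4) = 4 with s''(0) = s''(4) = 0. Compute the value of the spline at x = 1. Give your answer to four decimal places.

Write m_i for s''(x_i). With h_i = 2, 2 and divided differences Δ_i = 1, -3/2, the continuity of s' gives the tridiagonal system
  2·m_0 + 8·m_1 + 2·m_2 = 6(Δ_1 - Δ_0) = -15
Natural end conditions: m_0 = m_2 = 0.
Forward elimination and back-substitution give m_0 = 0, m_1 = -15/8, m_2 = 0.
On [0, 2], s(x) = 5 + 13/8·x + 0·x² - 5/32·x³.
With x = 1: s(1) = 207/32.

6.4688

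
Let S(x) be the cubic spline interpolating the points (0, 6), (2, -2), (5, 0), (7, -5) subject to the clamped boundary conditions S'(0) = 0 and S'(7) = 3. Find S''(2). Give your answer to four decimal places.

6.4792

Let σ_i = S''(x_i). Step sizes h_i = 2, 3, 2; slopes of the chords Δ_i = (y_(i+1) - y_i)/h_i = -4, 2/3, -5/2.
  2·σ_0 + 10·σ_1 + 3·σ_2 = 6(Δ_1 - Δ_0) = 28
  3·σ_1 + 10·σ_2 + 2·σ_3 = 6(Δ_2 - Δ_1) = -19
Clamped end conditions give two more equations: 2h_0·σ_0 + h_0·σ_1 = 6(Δ_0 - S'(0)) = -24 and h_2·σ_2 + 2h_2·σ_3 = 6(S'(7) - Δ_2) = 33.
Forward elimination and back-substitution give σ_0 = -887/96, σ_1 = 311/48, σ_2 = -293/48, σ_3 = 1085/96.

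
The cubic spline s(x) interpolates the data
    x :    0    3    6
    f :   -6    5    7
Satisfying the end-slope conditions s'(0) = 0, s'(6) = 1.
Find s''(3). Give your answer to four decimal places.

-3.3333

With σ_i denoting the second derivative at x_i, h_i = 3, 3, and Δ_i = (y_(i+1) − y_i)/h_i = 11/3, 2/3:
  3·σ_0 + 12·σ_1 + 3·σ_2 = 6(Δ_1 - Δ_0) = -18
Clamped end conditions give two more equations: 2h_0·σ_0 + h_0·σ_1 = 6(Δ_0 - s'(0)) = 22 and h_1·σ_1 + 2h_1·σ_2 = 6(s'(6) - Δ_1) = 2.
Solving the tridiagonal system: σ_0 = 16/3, σ_1 = -10/3, σ_2 = 2.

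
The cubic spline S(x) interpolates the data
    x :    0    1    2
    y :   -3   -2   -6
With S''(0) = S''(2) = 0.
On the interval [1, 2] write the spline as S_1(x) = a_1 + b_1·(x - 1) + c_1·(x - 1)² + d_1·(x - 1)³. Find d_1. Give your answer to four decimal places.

Let σ_i = S''(x_i). Step sizes h_i = 1, 1; slopes of the chords Δ_i = (y_(i+1) - y_i)/h_i = 1, -4.
  1·σ_0 + 4·σ_1 + 1·σ_2 = 6(Δ_1 - Δ_0) = -30
Natural end conditions: σ_0 = σ_2 = 0.
Solving: σ_0 = 0, σ_1 = -15/2, σ_2 = 0.
On [1, 2], with S_1(x) = a_1 + b_1·(x - 1) + c_1·(x - 1)² + d_1·(x - 1)³: c_1 = σ_1/2 = -15/4, d_1 = (σ_2 - σ_1)/(6h_1) = 5/4, b_1 = Δ_1 - h_1(2σ_1 + σ_2)/6 = -3/2.

1.2500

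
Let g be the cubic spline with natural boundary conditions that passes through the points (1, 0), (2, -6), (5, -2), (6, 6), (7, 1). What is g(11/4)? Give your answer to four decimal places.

-8.7909

Let m_i = g''(x_i). Step sizes h_i = 1, 3, 1, 1; slopes of the chords Δ_i = (y_(i+1) - y_i)/h_i = -6, 4/3, 8, -5.
  1·m_0 + 8·m_1 + 3·m_2 = 6(Δ_1 - Δ_0) = 44
  3·m_1 + 8·m_2 + 1·m_3 = 6(Δ_2 - Δ_1) = 40
  1·m_2 + 4·m_3 + 1·m_4 = 6(Δ_3 - Δ_2) = -78
Natural end conditions: m_0 = m_4 = 0.
Solving: m_0 = 0, m_1 = 325/106, m_2 = 344/53, m_3 = -2239/106, m_4 = 0.
On [2, 5], g(x) = -6 - 1583/318·(x - 2) + 325/212·(x - 2)² + 121/636·(x - 2)³.
With (x - 2) = 3/4: g(11/4) = -119275/13568.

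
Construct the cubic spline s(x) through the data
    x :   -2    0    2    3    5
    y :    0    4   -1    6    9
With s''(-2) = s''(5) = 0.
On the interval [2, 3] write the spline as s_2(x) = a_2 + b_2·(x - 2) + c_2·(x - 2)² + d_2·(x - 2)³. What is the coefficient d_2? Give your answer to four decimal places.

-3.4414

Put M_i = s'' at the i-th knot. Here h = (2, 2, 1, 2) and Δ = (2, -5/2, 7, 3/2), so the interior equations h_(i-1)·M_(i-1) + 2(h_(i-1)+h_i)·M_i + h_i·M_(i+1) = 6(Δ_i − Δ_(i-1)) read
  2·M_0 + 8·M_1 + 2·M_2 = 6(Δ_1 - Δ_0) = -27
  2·M_1 + 6·M_2 + 1·M_3 = 6(Δ_2 - Δ_1) = 57
  1·M_2 + 6·M_3 + 2·M_4 = 6(Δ_3 - Δ_2) = -33
Natural end conditions: M_0 = M_4 = 0.
Hence M_0 = 0, M_1 = -1695/256, M_2 = 831/64, M_3 = -981/128, M_4 = 0.
On [2, 3], with s_2(x) = a_2 + b_2·(x - 2) + c_2·(x - 2)² + d_2·(x - 2)³: c_2 = M_2/2 = 831/128, d_2 = (M_3 - M_2)/(6h_2) = -881/256, b_2 = Δ_2 - h_2(2M_2 + M_3)/6 = 1011/256.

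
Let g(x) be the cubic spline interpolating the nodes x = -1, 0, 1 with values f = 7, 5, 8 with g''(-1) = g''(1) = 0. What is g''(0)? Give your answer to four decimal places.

7.5000

Put M_i = g'' at the i-th knot. Here h = (1, 1) and Δ = (-2, 3), so the interior equations h_(i-1)·M_(i-1) + 2(h_(i-1)+h_i)·M_i + h_i·M_(i+1) = 6(Δ_i − Δ_(i-1)) read
  1·M_0 + 4·M_1 + 1·M_2 = 6(Δ_1 - Δ_0) = 30
Natural end conditions: M_0 = M_2 = 0.
Solving: M_0 = 0, M_1 = 15/2, M_2 = 0.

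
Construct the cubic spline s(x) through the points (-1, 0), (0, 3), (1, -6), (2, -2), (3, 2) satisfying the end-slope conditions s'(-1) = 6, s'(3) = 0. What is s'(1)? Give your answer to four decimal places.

-4.2857

Put M_i = s'' at the i-th knot. Here h = (1, 1, 1, 1) and Δ = (3, -9, 4, 4), so the interior equations h_(i-1)·M_(i-1) + 2(h_(i-1)+h_i)·M_i + h_i·M_(i+1) = 6(Δ_i − Δ_(i-1)) read
  1·M_0 + 4·M_1 + 1·M_2 = 6(Δ_1 - Δ_0) = -72
  1·M_1 + 4·M_2 + 1·M_3 = 6(Δ_2 - Δ_1) = 78
  1·M_2 + 4·M_3 + 1·M_4 = 6(Δ_3 - Δ_2) = 0
Clamped end conditions give two more equations: 2h_0·M_0 + h_0·M_1 = 6(Δ_0 - s'(-1)) = -18 and h_3·M_3 + 2h_3·M_4 = 6(s'(3) - Δ_3) = -24.
Solving: M_0 = 27/7, M_1 = -180/7, M_2 = 27, M_3 = -30/7, M_4 = -69/7.
On [1, 2], s'(x) = b_2 + 2c_2·(x - 1) + 3d_2·(x - 1)² with b_2 = Δ_2 - h_2(2M_2 + M_3)/6 = -30/7, c_2 = M_2/2 = 27/2, d_2 = (M_3 - M_2)/(6h_2) = -73/14. So s'(1) = -30/7.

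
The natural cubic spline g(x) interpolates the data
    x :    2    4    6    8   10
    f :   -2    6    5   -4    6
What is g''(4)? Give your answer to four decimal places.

Write M_i for g''(x_i). With h_i = 2, 2, 2, 2 and divided differences Δ_i = 4, -1/2, -9/2, 5, the continuity of g' gives the tridiagonal system
  2·M_0 + 8·M_1 + 2·M_2 = 6(Δ_1 - Δ_0) = -27
  2·M_1 + 8·M_2 + 2·M_3 = 6(Δ_2 - Δ_1) = -24
  2·M_2 + 8·M_3 + 2·M_4 = 6(Δ_3 - Δ_2) = 57
Natural end conditions: M_0 = M_4 = 0.
Solving the tridiagonal system: M_0 = 0, M_1 = -9/4, M_2 = -9/2, M_3 = 33/4, M_4 = 0.

-2.2500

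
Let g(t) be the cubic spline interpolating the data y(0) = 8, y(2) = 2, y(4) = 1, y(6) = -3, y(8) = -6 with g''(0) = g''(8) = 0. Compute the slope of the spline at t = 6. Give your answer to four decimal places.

-2.0714

Let M_i = g''(x_i). Step sizes h_i = 2, 2, 2, 2; slopes of the chords Δ_i = (y_(i+1) - y_i)/h_i = -3, -1/2, -2, -3/2.
  2·M_0 + 8·M_1 + 2·M_2 = 6(Δ_1 - Δ_0) = 15
  2·M_1 + 8·M_2 + 2·M_3 = 6(Δ_2 - Δ_1) = -9
  2·M_2 + 8·M_3 + 2·M_4 = 6(Δ_3 - Δ_2) = 3
Natural end conditions: M_0 = M_4 = 0.
Hence M_0 = 0, M_1 = 33/14, M_2 = -27/14, M_3 = 6/7, M_4 = 0.
On [6, 8], g'(t) = b_3 + 2c_3·(t - 6) + 3d_3·(t - 6)² with b_3 = Δ_3 - h_3(2M_3 + M_4)/6 = -29/14, c_3 = M_3/2 = 3/7, d_3 = (M_4 - M_3)/(6h_3) = -1/14. So g'(6) = -29/14.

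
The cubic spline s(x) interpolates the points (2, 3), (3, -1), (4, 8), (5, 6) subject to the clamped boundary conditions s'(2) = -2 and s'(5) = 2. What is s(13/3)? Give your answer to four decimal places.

7.9160

With M_i denoting the second derivative at x_i, h_i = 1, 1, 1, and Δ_i = (y_(i+1) − y_i)/h_i = -4, 9, -2:
  1·M_0 + 4·M_1 + 1·M_2 = 6(Δ_1 - Δ_0) = 78
  1·M_1 + 4·M_2 + 1·M_3 = 6(Δ_2 - Δ_1) = -66
Clamped end conditions give two more equations: 2h_0·M_0 + h_0·M_1 = 6(Δ_0 - s'(2)) = -12 and h_2·M_2 + 2h_2·M_3 = 6(s'(5) - Δ_2) = 24.
Solving the tridiagonal system: M_0 = -338/15, M_1 = 496/15, M_2 = -476/15, M_3 = 418/15.
On [4, 5], s(x) = 8 + 59/15·(x - 4) - 238/15·(x - 4)² + 149/15·(x - 4)³.
With (x - 4) = 1/3: s(13/3) = 3206/405.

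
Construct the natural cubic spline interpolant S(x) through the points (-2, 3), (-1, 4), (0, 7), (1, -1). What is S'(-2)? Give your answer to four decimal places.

Write σ_i for S''(x_i). With h_i = 1, 1, 1 and divided differences Δ_i = 1, 3, -8, the continuity of S' gives the tridiagonal system
  1·σ_0 + 4·σ_1 + 1·σ_2 = 6(Δ_1 - Δ_0) = 12
  1·σ_1 + 4·σ_2 + 1·σ_3 = 6(Δ_2 - Δ_1) = -66
Natural end conditions: σ_0 = σ_3 = 0.
Forward elimination and back-substitution give σ_0 = 0, σ_1 = 38/5, σ_2 = -92/5, σ_3 = 0.
On [-2, -1], S'(x) = b_0 + 2c_0·(x + 2) + 3d_0·(x + 2)² with b_0 = Δ_0 - h_0(2σ_0 + σ_1)/6 = -4/15, c_0 = σ_0/2 = 0, d_0 = (σ_1 - σ_0)/(6h_0) = 19/15. So S'(-2) = -4/15.

-0.2667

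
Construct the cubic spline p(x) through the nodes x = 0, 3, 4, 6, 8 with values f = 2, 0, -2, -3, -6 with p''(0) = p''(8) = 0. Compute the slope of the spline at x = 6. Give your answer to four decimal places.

-0.6434

Put m_i = p'' at the i-th knot. Here h = (3, 1, 2, 2) and Δ = (-2/3, -2, -1/2, -3/2), so the interior equations h_(i-1)·m_(i-1) + 2(h_(i-1)+h_i)·m_i + h_i·m_(i+1) = 6(Δ_i − Δ_(i-1)) read
  3·m_0 + 8·m_1 + 1·m_2 = 6(Δ_1 - Δ_0) = -8
  1·m_1 + 6·m_2 + 2·m_3 = 6(Δ_2 - Δ_1) = 9
  2·m_2 + 8·m_3 + 2·m_4 = 6(Δ_3 - Δ_2) = -6
Natural end conditions: m_0 = m_4 = 0.
Forward elimination and back-substitution give m_0 = 0, m_1 = -109/86, m_2 = 92/43, m_3 = -221/172, m_4 = 0.
On [6, 8], p'(x) = b_3 + 2c_3·(x - 6) + 3d_3·(x - 6)² with b_3 = Δ_3 - h_3(2m_3 + m_4)/6 = -83/129, c_3 = m_3/2 = -221/344, d_3 = (m_4 - m_3)/(6h_3) = 221/2064. So p'(6) = -83/129.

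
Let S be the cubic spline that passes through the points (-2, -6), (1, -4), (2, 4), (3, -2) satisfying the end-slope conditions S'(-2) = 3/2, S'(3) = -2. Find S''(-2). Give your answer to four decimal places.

-6.7816

Put σ_i = S'' at the i-th knot. Here h = (3, 1, 1) and Δ = (2/3, 8, -6), so the interior equations h_(i-1)·σ_(i-1) + 2(h_(i-1)+h_i)·σ_i + h_i·σ_(i+1) = 6(Δ_i − Δ_(i-1)) read
  3·σ_0 + 8·σ_1 + 1·σ_2 = 6(Δ_1 - Δ_0) = 44
  1·σ_1 + 4·σ_2 + 1·σ_3 = 6(Δ_2 - Δ_1) = -84
Clamped end conditions give two more equations: 2h_0·σ_0 + h_0·σ_1 = 6(Δ_0 - S'(-2)) = -5 and h_2·σ_2 + 2h_2·σ_3 = 6(S'(3) - Δ_2) = 24.
Forward elimination and back-substitution give σ_0 = -590/87, σ_1 = 345/29, σ_2 = -894/29, σ_3 = 795/29.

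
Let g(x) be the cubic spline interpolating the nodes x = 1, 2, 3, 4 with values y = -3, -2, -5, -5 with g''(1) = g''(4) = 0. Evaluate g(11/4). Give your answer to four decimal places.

Write M_i for g''(x_i). With h_i = 1, 1, 1 and divided differences Δ_i = 1, -3, 0, the continuity of g' gives the tridiagonal system
  1·M_0 + 4·M_1 + 1·M_2 = 6(Δ_1 - Δ_0) = -24
  1·M_1 + 4·M_2 + 1·M_3 = 6(Δ_2 - Δ_1) = 18
Natural end conditions: M_0 = M_3 = 0.
Forward elimination and back-substitution give M_0 = 0, M_1 = -38/5, M_2 = 32/5, M_3 = 0.
On [2, 3], g(x) = -2 - 23/15·(x - 2) - 19/5·(x - 2)² + 7/3·(x - 2)³.
With (x - 2) = 3/4: g(11/4) = -1377/320.

-4.3031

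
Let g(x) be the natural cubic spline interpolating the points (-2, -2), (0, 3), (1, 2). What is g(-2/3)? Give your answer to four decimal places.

Write M_i for g''(x_i). With h_i = 2, 1 and divided differences Δ_i = 5/2, -1, the continuity of g' gives the tridiagonal system
  2·M_0 + 6·M_1 + 1·M_2 = 6(Δ_1 - Δ_0) = -21
Natural end conditions: M_0 = M_2 = 0.
Forward elimination and back-substitution give M_0 = 0, M_1 = -7/2, M_2 = 0.
On [-2, 0], g(x) = -2 + 11/3·(x + 2) + 0·(x + 2)² - 7/24·(x + 2)³.
With (x + 2) = 4/3: g(-2/3) = 178/81.

2.1975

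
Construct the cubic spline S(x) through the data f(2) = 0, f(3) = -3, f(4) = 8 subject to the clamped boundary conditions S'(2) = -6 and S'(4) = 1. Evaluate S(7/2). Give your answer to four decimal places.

3.2813

Put σ_i = S'' at the i-th knot. Here h = (1, 1) and Δ = (-3, 11), so the interior equations h_(i-1)·σ_(i-1) + 2(h_(i-1)+h_i)·σ_i + h_i·σ_(i+1) = 6(Δ_i − Δ_(i-1)) read
  1·σ_0 + 4·σ_1 + 1·σ_2 = 6(Δ_1 - Δ_0) = 84
Clamped end conditions give two more equations: 2h_0·σ_0 + h_0·σ_1 = 6(Δ_0 - S'(2)) = 18 and h_1·σ_1 + 2h_1·σ_2 = 6(S'(4) - Δ_1) = -60.
Solving the tridiagonal system: σ_0 = -17/2, σ_1 = 35, σ_2 = -95/2.
On [3, 4], S(x) = -3 + 29/4·(x - 3) + 35/2·(x - 3)² - 55/4·(x - 3)³.
With (x - 3) = 1/2: S(7/2) = 105/32.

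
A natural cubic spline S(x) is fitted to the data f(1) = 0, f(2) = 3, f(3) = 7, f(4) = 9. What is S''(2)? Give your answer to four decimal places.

Let σ_i = S''(x_i). Step sizes h_i = 1, 1, 1; slopes of the chords Δ_i = (y_(i+1) - y_i)/h_i = 3, 4, 2.
  1·σ_0 + 4·σ_1 + 1·σ_2 = 6(Δ_1 - Δ_0) = 6
  1·σ_1 + 4·σ_2 + 1·σ_3 = 6(Δ_2 - Δ_1) = -12
Natural end conditions: σ_0 = σ_3 = 0.
Forward elimination and back-substitution give σ_0 = 0, σ_1 = 12/5, σ_2 = -18/5, σ_3 = 0.

2.4000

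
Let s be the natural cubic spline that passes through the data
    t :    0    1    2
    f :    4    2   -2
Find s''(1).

-3

Put M_i = s'' at the i-th knot. Here h = (1, 1) and Δ = (-2, -4), so the interior equations h_(i-1)·M_(i-1) + 2(h_(i-1)+h_i)·M_i + h_i·M_(i+1) = 6(Δ_i − Δ_(i-1)) read
  1·M_0 + 4·M_1 + 1·M_2 = 6(Δ_1 - Δ_0) = -12
Natural end conditions: M_0 = M_2 = 0.
Forward elimination and back-substitution give M_0 = 0, M_1 = -3, M_2 = 0.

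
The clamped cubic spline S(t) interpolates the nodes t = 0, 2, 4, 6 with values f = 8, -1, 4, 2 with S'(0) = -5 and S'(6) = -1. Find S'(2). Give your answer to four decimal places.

-0.6333

With σ_i denoting the second derivative at x_i, h_i = 2, 2, 2, and Δ_i = (y_(i+1) − y_i)/h_i = -9/2, 5/2, -1:
  2·σ_0 + 8·σ_1 + 2·σ_2 = 6(Δ_1 - Δ_0) = 42
  2·σ_1 + 8·σ_2 + 2·σ_3 = 6(Δ_2 - Δ_1) = -21
Clamped end conditions give two more equations: 2h_0·σ_0 + h_0·σ_1 = 6(Δ_0 - S'(0)) = 3 and h_2·σ_2 + 2h_2·σ_3 = 6(S'(6) - Δ_2) = 0.
Hence σ_0 = -43/15, σ_1 = 217/30, σ_2 = -76/15, σ_3 = 38/15.
On [2, 4], S'(t) = b_1 + 2c_1·(t - 2) + 3d_1·(t - 2)² with b_1 = Δ_1 - h_1(2σ_1 + σ_2)/6 = -19/30, c_1 = σ_1/2 = 217/60, d_1 = (σ_2 - σ_1)/(6h_1) = -41/40. So S'(2) = -19/30.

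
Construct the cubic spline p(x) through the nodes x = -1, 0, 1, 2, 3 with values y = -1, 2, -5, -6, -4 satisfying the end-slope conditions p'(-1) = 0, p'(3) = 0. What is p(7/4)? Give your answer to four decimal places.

With M_i denoting the second derivative at x_i, h_i = 1, 1, 1, 1, and Δ_i = (y_(i+1) − y_i)/h_i = 3, -7, -1, 2:
  1·M_0 + 4·M_1 + 1·M_2 = 6(Δ_1 - Δ_0) = -60
  1·M_1 + 4·M_2 + 1·M_3 = 6(Δ_2 - Δ_1) = 36
  1·M_2 + 4·M_3 + 1·M_4 = 6(Δ_3 - Δ_2) = 18
Clamped end conditions give two more equations: 2h_0·M_0 + h_0·M_1 = 6(Δ_0 - p'(-1)) = 18 and h_3·M_3 + 2h_3·M_4 = 6(p'(3) - Δ_3) = -12.
Solving the tridiagonal system: M_0 = 585/28, M_1 = -333/14, M_2 = 57/4, M_3 = 39/14, M_4 = -207/28.
On [1, 2], p(x) = -5 - 87/14·(x - 1) + 57/8·(x - 1)² - 107/56·(x - 1)³.
With (x - 1) = 3/4: p(7/4) = -3307/512.

-6.4590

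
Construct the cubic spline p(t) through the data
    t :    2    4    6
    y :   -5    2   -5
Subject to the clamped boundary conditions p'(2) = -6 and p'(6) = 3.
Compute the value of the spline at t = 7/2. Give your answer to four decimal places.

Write M_i for p''(x_i). With h_i = 2, 2 and divided differences Δ_i = 7/2, -7/2, the continuity of p' gives the tridiagonal system
  2·M_0 + 8·M_1 + 2·M_2 = 6(Δ_1 - Δ_0) = -42
Clamped end conditions give two more equations: 2h_0·M_0 + h_0·M_1 = 6(Δ_0 - p'(2)) = 57 and h_1·M_1 + 2h_1·M_2 = 6(p'(6) - Δ_1) = 39.
Forward elimination and back-substitution give M_0 = 87/4, M_1 = -15, M_2 = 69/4.
On [2, 4], p(t) = -5 - 6·(t - 2) + 87/8·(t - 2)² - 49/16·(t - 2)³.
With (t - 2) = 3/2: p(7/2) = 17/128.

0.1328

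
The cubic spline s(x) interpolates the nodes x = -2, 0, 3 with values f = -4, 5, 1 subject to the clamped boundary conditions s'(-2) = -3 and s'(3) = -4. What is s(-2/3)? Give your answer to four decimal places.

0.7556

Put M_i = s'' at the i-th knot. Here h = (2, 3) and Δ = (9/2, -4/3), so the interior equations h_(i-1)·M_(i-1) + 2(h_(i-1)+h_i)·M_i + h_i·M_(i+1) = 6(Δ_i − Δ_(i-1)) read
  2·M_0 + 10·M_1 + 3·M_2 = 6(Δ_1 - Δ_0) = -35
Clamped end conditions give two more equations: 2h_0·M_0 + h_0·M_1 = 6(Δ_0 - s'(-2)) = 45 and h_1·M_1 + 2h_1·M_2 = 6(s'(3) - Δ_1) = -16.
Solving the tridiagonal system: M_0 = 291/20, M_1 = -33/5, M_2 = 19/30.
On [-2, 0], s(x) = -4 - 3·(x + 2) + 291/40·(x + 2)² - 141/80·(x + 2)³.
With (x + 2) = 4/3: s(-2/3) = 34/45.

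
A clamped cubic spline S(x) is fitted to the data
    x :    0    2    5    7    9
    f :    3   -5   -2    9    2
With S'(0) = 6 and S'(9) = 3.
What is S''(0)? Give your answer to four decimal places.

-17.7797

Let M_i = S''(x_i). Step sizes h_i = 2, 3, 2, 2; slopes of the chords Δ_i = (y_(i+1) - y_i)/h_i = -4, 1, 11/2, -7/2.
  2·M_0 + 10·M_1 + 3·M_2 = 6(Δ_1 - Δ_0) = 30
  3·M_1 + 10·M_2 + 2·M_3 = 6(Δ_2 - Δ_1) = 27
  2·M_2 + 8·M_3 + 2·M_4 = 6(Δ_3 - Δ_2) = -54
Clamped end conditions give two more equations: 2h_0·M_0 + h_0·M_1 = 6(Δ_0 - S'(0)) = -60 and h_3·M_3 + 2h_3·M_4 = 6(S'(9) - Δ_3) = 39.
Solving the tridiagonal system: M_0 = -1049/59, M_1 = 328/59, M_2 = 196/59, M_3 = -1351/118, M_4 = 913/59.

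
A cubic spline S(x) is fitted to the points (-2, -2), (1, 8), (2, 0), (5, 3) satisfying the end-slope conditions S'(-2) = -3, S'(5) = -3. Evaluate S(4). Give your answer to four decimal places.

2.1374

With M_i denoting the second derivative at x_i, h_i = 3, 1, 3, and Δ_i = (y_(i+1) − y_i)/h_i = 10/3, -8, 1:
  3·M_0 + 8·M_1 + 1·M_2 = 6(Δ_1 - Δ_0) = -68
  1·M_1 + 8·M_2 + 3·M_3 = 6(Δ_2 - Δ_1) = 54
Clamped end conditions give two more equations: 2h_0·M_0 + h_0·M_1 = 6(Δ_0 - S'(-2)) = 38 and h_2·M_2 + 2h_2·M_3 = 6(S'(5) - Δ_2) = -24.
Hence M_0 = 2308/165, M_1 = -842/55, M_2 = 688/55, M_3 = -564/55.
On [2, 5], S(x) = 0 - 351/55·(x - 2) + 344/55·(x - 2)² - 626/495·(x - 2)³.
With (x - 2) = 2: S(4) = 1058/495.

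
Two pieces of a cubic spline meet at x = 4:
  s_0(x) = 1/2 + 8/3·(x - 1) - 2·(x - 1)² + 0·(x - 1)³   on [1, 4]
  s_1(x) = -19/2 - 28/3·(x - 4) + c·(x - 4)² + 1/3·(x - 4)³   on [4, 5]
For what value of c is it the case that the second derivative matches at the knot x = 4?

-2

s_0''(x) = -4 + 0·(x - 1), so s_0''(4) = -4. On the right, s_1''(4) = 2c, so c = -2.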